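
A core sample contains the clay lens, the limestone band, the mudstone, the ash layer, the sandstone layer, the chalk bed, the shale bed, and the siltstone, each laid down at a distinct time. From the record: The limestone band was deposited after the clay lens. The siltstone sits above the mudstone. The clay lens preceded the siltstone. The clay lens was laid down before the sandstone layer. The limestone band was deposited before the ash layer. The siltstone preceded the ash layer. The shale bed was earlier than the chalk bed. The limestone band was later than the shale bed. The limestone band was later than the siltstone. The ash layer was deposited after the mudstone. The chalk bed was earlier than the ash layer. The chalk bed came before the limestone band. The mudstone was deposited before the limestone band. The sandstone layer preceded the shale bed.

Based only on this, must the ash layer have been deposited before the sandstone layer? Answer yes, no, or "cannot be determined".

no

Tracing the constraints gives the sandstone layer → the shale bed → the limestone band → the ash layer, so the sandstone layer must come before the ash layer.
That means the ash layer cannot be before the sandstone layer.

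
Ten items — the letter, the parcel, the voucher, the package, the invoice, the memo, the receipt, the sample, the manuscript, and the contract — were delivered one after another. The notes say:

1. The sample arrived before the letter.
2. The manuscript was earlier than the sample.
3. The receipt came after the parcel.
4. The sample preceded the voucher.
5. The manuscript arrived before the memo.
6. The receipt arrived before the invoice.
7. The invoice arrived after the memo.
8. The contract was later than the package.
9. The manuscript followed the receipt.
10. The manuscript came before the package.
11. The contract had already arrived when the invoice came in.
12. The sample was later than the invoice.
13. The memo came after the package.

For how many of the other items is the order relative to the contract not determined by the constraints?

Forced before the contract: the manuscript, the package, the parcel, and the receipt; forced after the contract: the invoice, the letter, the sample, and the voucher.
That leaves the memo with no forced order relative to the contract — 1.

1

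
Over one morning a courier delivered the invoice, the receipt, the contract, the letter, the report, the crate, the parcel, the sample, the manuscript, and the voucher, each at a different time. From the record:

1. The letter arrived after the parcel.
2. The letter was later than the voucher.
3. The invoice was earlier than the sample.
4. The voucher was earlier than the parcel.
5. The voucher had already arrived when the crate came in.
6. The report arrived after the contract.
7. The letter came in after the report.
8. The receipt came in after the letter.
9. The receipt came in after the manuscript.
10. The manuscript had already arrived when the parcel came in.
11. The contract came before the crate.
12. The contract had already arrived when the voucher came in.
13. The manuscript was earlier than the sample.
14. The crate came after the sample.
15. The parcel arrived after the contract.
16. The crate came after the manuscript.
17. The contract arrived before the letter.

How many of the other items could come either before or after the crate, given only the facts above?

Forced before the crate: the contract, the invoice, the manuscript, the sample, and the voucher.
That leaves the letter, the parcel, the receipt, and the report with no forced order relative to the crate — 4.

4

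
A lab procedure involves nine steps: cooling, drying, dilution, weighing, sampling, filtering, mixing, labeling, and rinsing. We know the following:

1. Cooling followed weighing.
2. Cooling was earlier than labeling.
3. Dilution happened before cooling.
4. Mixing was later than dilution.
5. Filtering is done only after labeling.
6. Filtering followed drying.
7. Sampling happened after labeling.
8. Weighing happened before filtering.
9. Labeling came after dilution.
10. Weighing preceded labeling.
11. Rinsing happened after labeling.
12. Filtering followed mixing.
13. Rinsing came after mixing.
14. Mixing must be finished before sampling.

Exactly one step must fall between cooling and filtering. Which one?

labeling

Tracing the constraints gives cooling → labeling → filtering, so labeling sits after cooling and before filtering.
No other step is forced both after cooling and before filtering.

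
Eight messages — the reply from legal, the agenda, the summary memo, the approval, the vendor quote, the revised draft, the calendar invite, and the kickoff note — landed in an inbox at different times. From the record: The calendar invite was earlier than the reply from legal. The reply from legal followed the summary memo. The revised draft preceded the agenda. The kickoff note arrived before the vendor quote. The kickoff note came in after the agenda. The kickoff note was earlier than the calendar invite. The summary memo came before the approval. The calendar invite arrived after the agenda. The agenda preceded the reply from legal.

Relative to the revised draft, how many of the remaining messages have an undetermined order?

Forced after the revised draft: the agenda, the calendar invite, the kickoff note, the reply from legal, and the vendor quote.
That leaves the approval and the summary memo with no forced order relative to the revised draft — 2.

2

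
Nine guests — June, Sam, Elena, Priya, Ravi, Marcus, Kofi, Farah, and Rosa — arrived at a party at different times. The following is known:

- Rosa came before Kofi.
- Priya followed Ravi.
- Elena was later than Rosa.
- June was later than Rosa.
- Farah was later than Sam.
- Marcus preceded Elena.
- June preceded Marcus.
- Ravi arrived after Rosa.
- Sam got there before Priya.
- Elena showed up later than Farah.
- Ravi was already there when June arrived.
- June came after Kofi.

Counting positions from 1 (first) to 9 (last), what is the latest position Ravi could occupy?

5

Ravi must come before Elena, June, Marcus, and Priya — 4 guests forced after them.
Everything else can be placed before Ravi in some valid order, so Ravi can sit as late as position 9 − 4 = 5.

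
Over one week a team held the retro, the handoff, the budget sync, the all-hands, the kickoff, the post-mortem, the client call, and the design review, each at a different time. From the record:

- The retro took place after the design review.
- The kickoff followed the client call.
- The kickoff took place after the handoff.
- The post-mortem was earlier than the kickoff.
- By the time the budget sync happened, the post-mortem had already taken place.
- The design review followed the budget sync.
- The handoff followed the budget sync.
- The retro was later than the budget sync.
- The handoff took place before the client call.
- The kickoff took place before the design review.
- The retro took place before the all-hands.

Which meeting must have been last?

the all-hands

Every other meeting has a chain of constraints placing it before the all-hands, so the all-hands is last.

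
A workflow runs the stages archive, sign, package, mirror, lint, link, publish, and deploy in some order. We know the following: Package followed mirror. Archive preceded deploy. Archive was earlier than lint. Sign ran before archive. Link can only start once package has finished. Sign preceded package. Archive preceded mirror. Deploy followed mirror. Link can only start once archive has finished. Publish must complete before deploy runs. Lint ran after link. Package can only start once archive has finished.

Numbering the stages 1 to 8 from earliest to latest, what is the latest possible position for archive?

Archive must come before deploy, link, lint, mirror, and package — 5 stages forced after it.
Everything else can be placed before archive in some valid order, so archive can sit as late as position 8 − 5 = 3.

3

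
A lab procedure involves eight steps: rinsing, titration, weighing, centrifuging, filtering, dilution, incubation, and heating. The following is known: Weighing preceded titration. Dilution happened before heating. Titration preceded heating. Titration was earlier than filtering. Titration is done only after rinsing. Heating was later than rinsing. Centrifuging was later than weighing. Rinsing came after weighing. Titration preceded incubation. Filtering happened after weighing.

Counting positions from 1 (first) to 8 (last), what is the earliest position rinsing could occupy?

2

Weighing must come before rinsing — 1 forced predecessor.
Nothing else is forced ahead of rinsing, so its earliest slot is position 1 + 1 = 2.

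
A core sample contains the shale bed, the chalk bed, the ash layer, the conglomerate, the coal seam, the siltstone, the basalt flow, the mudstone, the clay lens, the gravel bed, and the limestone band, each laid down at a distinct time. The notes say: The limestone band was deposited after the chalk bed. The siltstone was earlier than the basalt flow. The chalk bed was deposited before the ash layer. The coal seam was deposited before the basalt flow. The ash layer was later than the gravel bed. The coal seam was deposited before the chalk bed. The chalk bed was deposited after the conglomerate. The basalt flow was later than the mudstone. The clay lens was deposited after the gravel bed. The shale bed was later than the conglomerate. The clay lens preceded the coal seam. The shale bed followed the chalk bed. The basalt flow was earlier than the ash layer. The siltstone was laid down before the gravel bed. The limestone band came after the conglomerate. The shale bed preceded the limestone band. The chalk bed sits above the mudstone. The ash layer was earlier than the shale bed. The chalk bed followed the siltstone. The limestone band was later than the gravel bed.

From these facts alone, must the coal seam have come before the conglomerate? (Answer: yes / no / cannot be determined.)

cannot be determined

No chain of stated constraints runs from the coal seam to the conglomerate, and none runs from the conglomerate to the coal seam either.
So the relative order of the coal seam and the conglomerate is not fixed by the given facts.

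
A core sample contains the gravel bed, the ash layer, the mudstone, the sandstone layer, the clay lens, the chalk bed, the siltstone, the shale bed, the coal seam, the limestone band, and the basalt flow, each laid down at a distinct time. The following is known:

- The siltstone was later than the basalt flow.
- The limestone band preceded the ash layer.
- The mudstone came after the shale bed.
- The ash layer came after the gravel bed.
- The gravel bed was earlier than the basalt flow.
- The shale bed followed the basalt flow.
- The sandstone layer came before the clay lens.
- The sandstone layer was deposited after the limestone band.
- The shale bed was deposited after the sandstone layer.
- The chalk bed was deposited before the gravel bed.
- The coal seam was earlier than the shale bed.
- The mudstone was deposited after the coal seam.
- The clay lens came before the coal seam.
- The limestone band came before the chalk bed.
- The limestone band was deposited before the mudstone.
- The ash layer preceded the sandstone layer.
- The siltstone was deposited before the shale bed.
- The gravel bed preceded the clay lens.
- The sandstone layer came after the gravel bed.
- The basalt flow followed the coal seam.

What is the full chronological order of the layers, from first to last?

the limestone band, the chalk bed, the gravel bed, the ash layer, the sandstone layer, the clay lens, the coal seam, the basalt flow, the siltstone, the shale bed, the mudstone

The constraints fix every adjacent pair, so only one ordering works:
the limestone band → the chalk bed → the gravel bed → the ash layer → the sandstone layer → the clay lens → the coal seam → the basalt flow → the siltstone → the shale bed → the mudstone.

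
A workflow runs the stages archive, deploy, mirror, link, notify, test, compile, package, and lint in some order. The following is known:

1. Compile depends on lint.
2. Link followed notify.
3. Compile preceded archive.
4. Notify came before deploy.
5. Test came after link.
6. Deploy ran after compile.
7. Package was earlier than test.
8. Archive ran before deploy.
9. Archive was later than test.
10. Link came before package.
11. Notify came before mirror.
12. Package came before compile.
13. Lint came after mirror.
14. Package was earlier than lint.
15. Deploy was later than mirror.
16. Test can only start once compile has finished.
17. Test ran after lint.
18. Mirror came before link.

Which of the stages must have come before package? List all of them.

link, mirror, notify

Directly stated before package: link.
Mirror reaches package via mirror → link → package.
Notify reaches package via notify → link → package.
No chain forces archive (or any of the others) ahead of package.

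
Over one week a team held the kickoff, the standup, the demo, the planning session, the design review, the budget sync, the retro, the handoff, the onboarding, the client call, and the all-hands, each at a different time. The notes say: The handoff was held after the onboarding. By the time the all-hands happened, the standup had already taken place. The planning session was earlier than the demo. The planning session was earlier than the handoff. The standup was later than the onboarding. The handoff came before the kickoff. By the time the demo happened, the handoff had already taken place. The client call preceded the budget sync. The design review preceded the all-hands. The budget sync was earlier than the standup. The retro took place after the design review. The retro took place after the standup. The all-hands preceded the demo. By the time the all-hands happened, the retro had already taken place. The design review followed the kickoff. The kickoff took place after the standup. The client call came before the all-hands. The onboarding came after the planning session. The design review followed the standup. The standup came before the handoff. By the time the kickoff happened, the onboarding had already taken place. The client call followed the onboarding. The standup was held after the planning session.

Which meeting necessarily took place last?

the demo

Every other meeting has a chain of constraints placing it before the demo, so the demo is last.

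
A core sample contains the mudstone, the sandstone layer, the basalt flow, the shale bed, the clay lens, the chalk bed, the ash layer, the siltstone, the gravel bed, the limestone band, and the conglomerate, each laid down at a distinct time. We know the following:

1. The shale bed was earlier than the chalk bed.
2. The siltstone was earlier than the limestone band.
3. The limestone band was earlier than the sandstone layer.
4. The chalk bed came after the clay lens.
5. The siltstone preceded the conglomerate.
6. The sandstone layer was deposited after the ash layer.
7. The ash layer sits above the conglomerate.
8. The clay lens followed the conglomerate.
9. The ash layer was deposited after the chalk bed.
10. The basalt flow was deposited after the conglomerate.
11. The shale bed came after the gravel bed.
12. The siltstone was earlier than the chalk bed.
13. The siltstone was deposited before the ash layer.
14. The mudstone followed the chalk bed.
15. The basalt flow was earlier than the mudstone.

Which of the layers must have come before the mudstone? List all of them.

Directly stated before the mudstone: the basalt flow and the chalk bed.
The clay lens reaches the mudstone via the clay lens → the chalk bed → the mudstone.
The conglomerate reaches the mudstone via the conglomerate → the basalt flow → the mudstone.
The gravel bed reaches the mudstone via the gravel bed → the shale bed → the chalk bed → the mudstone.
Likewise the shale bed and the siltstone each reach the mudstone by chaining the stated constraints.

the basalt flow, the chalk bed, the clay lens, the conglomerate, the gravel bed, the shale bed, the siltstone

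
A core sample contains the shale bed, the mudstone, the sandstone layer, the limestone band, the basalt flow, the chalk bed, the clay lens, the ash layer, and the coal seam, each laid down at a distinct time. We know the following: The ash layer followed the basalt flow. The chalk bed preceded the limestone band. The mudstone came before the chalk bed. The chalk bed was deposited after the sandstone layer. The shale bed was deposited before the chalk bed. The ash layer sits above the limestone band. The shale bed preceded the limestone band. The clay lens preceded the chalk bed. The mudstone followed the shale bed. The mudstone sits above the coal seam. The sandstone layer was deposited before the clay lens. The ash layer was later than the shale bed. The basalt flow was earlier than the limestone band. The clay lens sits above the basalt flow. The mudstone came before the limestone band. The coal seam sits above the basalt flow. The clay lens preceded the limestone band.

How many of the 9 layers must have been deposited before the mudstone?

Directly stated before the mudstone: the coal seam and the shale bed.
The basalt flow reaches the mudstone via the basalt flow → the coal seam → the mudstone.
That's the basalt flow, the coal seam, and the shale bed — 3 in all.

3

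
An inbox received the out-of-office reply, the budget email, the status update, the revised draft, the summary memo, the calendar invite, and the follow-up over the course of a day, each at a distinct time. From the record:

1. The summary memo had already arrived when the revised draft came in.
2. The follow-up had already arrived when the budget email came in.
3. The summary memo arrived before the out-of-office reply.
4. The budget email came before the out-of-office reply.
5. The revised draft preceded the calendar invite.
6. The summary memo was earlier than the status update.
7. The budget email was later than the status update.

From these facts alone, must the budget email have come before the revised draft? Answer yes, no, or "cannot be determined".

cannot be determined

No chain of stated constraints runs from the budget email to the revised draft, and none runs from the revised draft to the budget email either.
So the relative order of the budget email and the revised draft is not fixed by the given facts.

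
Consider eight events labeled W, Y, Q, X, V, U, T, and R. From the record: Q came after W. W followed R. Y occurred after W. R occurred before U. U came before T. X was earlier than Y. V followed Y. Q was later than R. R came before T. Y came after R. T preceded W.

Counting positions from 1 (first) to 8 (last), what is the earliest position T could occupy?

R and U must both come before T — 2 forced predecessors.
Nothing else is forced ahead of T, so its earliest slot is position 2 + 1 = 3.

3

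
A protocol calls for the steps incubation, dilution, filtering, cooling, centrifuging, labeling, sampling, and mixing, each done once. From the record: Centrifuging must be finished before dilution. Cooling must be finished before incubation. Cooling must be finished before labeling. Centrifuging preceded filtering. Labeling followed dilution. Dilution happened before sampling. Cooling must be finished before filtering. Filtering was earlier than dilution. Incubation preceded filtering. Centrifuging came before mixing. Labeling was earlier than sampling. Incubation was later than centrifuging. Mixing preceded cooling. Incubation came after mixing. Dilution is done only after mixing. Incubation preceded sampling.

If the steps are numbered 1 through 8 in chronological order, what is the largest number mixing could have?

2

Mixing must come before cooling, dilution, filtering, incubation, labeling, and sampling — 6 steps forced after it.
Everything else can be placed before mixing in some valid order, so mixing can sit as late as position 8 − 6 = 2.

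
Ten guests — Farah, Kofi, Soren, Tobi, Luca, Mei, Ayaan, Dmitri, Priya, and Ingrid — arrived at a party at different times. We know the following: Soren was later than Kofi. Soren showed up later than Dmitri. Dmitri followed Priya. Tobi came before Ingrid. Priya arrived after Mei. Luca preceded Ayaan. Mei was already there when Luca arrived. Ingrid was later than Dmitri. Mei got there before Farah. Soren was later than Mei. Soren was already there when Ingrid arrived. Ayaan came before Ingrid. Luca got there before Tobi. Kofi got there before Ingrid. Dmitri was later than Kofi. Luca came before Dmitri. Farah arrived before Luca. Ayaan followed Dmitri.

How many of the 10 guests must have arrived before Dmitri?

5

Directly stated before Dmitri: Kofi, Luca, and Priya.
Farah reaches Dmitri via Farah → Luca → Dmitri.
Mei reaches Dmitri via Mei → Luca → Dmitri.
No chain forces Ingrid (or any of the others) ahead of Dmitri.
That's Farah, Kofi, Luca, Mei, and Priya — 5 in all.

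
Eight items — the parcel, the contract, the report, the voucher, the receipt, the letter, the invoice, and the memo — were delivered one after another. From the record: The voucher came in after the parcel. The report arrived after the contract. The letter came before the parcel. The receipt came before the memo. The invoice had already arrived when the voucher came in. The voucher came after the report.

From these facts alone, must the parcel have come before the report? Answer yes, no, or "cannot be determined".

cannot be determined

No chain of stated constraints runs from the parcel to the report, and none runs from the report to the parcel either.
So the relative order of the parcel and the report is not fixed by the given facts.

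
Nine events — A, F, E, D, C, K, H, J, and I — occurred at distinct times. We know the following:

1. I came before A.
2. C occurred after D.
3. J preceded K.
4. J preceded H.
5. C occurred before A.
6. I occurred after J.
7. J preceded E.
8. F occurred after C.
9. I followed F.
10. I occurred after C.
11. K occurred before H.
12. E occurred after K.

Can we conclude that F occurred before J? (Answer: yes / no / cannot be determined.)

No chain of stated constraints runs from F to J, and none runs from J to F either.
So the relative order of F and J is not fixed by the given facts.

cannot be determined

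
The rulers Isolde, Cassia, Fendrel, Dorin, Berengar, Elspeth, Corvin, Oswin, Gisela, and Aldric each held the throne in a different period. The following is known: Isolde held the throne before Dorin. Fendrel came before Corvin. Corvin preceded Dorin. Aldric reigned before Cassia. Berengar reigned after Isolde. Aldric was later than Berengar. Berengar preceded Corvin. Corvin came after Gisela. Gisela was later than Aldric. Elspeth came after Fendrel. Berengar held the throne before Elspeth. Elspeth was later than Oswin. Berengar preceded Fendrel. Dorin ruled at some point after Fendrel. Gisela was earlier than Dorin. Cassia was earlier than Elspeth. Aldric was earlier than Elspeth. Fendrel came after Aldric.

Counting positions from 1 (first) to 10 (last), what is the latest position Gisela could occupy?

Gisela must come before Corvin and Dorin — 2 rulers forced after them.
Everything else can be placed before Gisela in some valid order, so Gisela can sit as late as position 10 − 2 = 8.

8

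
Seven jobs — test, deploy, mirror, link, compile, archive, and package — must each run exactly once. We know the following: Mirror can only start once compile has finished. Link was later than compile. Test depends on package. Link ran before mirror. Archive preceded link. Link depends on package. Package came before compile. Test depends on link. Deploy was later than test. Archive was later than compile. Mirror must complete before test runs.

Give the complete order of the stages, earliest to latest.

The constraints fix every adjacent pair, so only one ordering works:
package → compile → archive → link → mirror → test → deploy.

package, compile, archive, link, mirror, test, deploy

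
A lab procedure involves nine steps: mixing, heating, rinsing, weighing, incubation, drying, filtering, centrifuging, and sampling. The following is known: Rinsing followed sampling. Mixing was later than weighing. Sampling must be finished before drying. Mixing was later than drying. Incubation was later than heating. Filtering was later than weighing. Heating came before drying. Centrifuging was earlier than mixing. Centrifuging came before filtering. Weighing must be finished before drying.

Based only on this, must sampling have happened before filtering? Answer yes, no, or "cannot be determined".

No chain of stated constraints runs from sampling to filtering, and none runs from filtering to sampling either.
So the relative order of sampling and filtering is not fixed by the given facts.

cannot be determined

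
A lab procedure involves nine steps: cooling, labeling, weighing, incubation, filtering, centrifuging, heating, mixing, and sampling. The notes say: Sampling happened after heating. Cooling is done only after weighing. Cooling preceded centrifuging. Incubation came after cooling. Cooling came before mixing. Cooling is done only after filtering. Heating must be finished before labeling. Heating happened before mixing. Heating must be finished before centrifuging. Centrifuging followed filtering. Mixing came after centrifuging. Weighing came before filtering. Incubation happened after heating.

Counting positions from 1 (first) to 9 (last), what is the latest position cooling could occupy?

6

Cooling must come before centrifuging, incubation, and mixing — 3 steps forced after it.
Everything else can be placed before cooling in some valid order, so cooling can sit as late as position 9 − 3 = 6.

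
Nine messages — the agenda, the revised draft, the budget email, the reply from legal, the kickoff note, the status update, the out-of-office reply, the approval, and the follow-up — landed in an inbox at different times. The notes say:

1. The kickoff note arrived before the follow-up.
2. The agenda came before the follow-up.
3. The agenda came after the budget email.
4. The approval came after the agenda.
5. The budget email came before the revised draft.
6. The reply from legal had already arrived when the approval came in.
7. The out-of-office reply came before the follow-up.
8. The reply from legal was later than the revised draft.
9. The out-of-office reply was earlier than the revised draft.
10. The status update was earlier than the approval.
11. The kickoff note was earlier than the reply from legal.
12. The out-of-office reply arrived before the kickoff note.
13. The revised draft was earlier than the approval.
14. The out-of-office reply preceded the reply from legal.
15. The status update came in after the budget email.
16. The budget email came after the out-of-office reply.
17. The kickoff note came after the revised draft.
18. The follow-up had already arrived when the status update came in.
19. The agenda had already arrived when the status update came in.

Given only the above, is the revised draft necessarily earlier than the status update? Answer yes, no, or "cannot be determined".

yes

Chain the constraints: the revised draft → the kickoff note → the follow-up → the status update. Each link is directly stated, so the revised draft comes before the status update.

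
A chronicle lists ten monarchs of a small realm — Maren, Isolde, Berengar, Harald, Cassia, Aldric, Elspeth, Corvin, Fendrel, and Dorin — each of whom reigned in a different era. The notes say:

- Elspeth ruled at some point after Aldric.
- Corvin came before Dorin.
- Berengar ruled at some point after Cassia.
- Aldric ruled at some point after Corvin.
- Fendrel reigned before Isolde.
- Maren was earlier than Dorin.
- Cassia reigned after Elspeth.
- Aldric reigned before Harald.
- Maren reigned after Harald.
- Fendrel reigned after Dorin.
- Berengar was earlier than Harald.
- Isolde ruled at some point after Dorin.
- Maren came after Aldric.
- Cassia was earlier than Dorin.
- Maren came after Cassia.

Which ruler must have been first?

Corvin has a chain of constraints placing them before every other ruler, so Corvin must be first.

Corvin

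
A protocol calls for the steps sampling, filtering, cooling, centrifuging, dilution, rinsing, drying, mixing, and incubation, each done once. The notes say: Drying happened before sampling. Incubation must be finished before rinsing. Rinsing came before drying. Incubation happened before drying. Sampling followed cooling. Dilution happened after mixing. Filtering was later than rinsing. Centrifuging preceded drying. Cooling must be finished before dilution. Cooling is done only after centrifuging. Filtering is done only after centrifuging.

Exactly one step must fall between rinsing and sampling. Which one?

Tracing the constraints gives rinsing → drying → sampling, so drying sits after rinsing and before sampling.
No other step is forced both after rinsing and before sampling.

drying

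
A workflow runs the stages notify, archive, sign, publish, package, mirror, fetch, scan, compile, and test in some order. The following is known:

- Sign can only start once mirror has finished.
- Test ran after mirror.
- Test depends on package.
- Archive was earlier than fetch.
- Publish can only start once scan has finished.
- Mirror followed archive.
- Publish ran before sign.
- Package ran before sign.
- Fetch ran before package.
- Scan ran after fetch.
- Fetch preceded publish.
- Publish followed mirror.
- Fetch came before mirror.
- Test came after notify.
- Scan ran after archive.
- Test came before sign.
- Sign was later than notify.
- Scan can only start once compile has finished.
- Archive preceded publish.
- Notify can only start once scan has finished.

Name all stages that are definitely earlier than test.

archive, compile, fetch, mirror, notify, package, scan

Directly stated before test: mirror, notify, and package.
Archive reaches test via archive → mirror → test.
Compile reaches test via compile → scan → notify → test.
Fetch reaches test via fetch → mirror → test.
Likewise scan reaches test by chaining the stated constraints.
No chain forces sign (or any of the others) ahead of test.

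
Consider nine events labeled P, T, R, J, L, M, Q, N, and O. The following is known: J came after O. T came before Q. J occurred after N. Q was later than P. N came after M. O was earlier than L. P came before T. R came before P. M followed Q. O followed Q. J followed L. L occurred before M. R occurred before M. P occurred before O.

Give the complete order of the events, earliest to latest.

R, P, T, Q, O, L, M, N, J

The constraints fix every adjacent pair, so only one ordering works:
R → P → T → Q → O → L → M → N → J.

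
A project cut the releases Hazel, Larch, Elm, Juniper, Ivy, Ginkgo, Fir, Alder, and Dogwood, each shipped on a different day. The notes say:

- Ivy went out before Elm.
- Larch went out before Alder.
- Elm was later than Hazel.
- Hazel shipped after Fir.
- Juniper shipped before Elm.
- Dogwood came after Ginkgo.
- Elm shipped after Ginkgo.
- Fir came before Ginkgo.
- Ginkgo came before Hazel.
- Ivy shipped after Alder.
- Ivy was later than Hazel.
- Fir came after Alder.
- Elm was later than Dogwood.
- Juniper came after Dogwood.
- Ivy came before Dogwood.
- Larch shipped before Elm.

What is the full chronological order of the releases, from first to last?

Larch, Alder, Fir, Ginkgo, Hazel, Ivy, Dogwood, Juniper, Elm

The constraints fix every adjacent pair, so only one ordering works:
Larch → Alder → Fir → Ginkgo → Hazel → Ivy → Dogwood → Juniper → Elm.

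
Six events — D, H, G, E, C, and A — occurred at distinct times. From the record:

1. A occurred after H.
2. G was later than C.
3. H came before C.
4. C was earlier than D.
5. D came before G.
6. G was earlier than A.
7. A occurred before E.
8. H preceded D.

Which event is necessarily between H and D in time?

Tracing the constraints gives H → C → D, so C sits after H and before D.
No other event is forced both after H and before D.

C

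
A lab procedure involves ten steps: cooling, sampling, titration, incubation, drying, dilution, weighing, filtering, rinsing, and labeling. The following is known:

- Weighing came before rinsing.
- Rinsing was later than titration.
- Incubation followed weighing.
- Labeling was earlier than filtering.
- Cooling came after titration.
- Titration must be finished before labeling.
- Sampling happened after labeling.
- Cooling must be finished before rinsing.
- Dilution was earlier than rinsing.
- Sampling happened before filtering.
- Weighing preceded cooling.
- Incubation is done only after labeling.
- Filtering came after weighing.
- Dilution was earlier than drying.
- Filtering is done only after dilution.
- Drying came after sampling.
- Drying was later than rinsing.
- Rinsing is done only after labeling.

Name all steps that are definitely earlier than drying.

Directly stated before drying: dilution, rinsing, and sampling.
Cooling reaches drying via cooling → rinsing → drying.
Labeling reaches drying via labeling → rinsing → drying.
Titration reaches drying via titration → rinsing → drying.
Likewise weighing reaches drying by chaining the stated constraints.

cooling, dilution, labeling, rinsing, sampling, titration, weighing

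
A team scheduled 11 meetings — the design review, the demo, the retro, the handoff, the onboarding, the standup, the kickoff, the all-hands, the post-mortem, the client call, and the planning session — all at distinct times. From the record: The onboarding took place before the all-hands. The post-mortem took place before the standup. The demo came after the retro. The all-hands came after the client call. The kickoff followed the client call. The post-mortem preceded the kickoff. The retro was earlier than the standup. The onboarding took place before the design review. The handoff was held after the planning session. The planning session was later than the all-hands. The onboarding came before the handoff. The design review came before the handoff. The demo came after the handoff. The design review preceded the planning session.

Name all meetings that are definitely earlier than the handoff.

the all-hands, the client call, the design review, the onboarding, the planning session

Directly stated before the handoff: the design review, the onboarding, and the planning session.
The all-hands reaches the handoff via the all-hands → the planning session → the handoff.
The client call reaches the handoff via the client call → the all-hands → the planning session → the handoff.
No chain forces the post-mortem (or any of the others) ahead of the handoff.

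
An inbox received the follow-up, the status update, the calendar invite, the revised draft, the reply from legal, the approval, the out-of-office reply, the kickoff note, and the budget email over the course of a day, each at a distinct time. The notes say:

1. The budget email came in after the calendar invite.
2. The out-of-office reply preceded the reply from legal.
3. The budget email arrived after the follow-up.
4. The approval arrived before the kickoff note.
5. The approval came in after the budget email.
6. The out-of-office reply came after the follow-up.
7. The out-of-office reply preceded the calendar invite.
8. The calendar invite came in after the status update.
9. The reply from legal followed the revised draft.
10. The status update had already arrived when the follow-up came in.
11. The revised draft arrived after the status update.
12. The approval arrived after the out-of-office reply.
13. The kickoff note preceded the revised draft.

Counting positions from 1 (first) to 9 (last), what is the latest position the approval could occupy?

The approval must come before the kickoff note, the reply from legal, and the revised draft — 3 messages forced after it.
Everything else can be placed before the approval in some valid order, so the approval can sit as late as position 9 − 3 = 6.

6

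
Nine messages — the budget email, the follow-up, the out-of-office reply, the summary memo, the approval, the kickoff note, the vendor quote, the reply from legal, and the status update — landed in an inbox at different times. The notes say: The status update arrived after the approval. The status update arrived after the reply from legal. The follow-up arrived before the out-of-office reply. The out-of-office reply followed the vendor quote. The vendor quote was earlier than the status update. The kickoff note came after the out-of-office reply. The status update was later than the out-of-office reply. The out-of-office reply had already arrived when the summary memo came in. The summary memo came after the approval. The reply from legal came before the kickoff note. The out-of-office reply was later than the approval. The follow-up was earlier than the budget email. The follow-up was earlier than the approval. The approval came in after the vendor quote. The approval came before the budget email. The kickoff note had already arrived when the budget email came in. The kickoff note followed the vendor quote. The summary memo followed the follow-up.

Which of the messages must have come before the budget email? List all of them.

the approval, the follow-up, the kickoff note, the out-of-office reply, the reply from legal, the vendor quote

Directly stated before the budget email: the approval, the follow-up, and the kickoff note.
The out-of-office reply reaches the budget email via the out-of-office reply → the kickoff note → the budget email.
The reply from legal reaches the budget email via the reply from legal → the kickoff note → the budget email.
The vendor quote reaches the budget email via the vendor quote → the approval → the budget email.
No chain forces the summary memo (or any of the others) ahead of the budget email.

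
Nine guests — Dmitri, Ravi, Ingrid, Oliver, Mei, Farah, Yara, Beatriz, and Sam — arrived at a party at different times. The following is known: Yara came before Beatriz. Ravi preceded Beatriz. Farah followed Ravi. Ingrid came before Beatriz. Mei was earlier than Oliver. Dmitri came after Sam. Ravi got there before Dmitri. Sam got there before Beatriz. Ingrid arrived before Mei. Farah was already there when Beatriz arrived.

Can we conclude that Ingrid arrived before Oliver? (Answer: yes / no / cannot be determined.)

yes

Chain the constraints: Ingrid → Mei → Oliver. Each link is directly stated, so Ingrid comes before Oliver.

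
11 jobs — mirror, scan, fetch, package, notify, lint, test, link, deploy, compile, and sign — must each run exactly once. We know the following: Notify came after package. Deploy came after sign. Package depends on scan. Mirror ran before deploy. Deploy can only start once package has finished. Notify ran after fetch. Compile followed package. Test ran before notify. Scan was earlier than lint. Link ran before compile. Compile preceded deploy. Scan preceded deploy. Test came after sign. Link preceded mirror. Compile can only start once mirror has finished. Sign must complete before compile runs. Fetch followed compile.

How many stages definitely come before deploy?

6

Directly stated before deploy: compile, mirror, package, scan, and sign.
Link reaches deploy via link → mirror → deploy.
That's compile, link, mirror, package, scan, and sign — 6 in all.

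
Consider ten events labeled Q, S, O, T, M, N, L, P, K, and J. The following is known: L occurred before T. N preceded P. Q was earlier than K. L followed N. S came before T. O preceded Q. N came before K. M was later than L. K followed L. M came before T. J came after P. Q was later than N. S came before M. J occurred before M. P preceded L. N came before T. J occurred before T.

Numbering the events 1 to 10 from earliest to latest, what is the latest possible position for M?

9

M must come before T — 1 event forced after it.
Everything else can be placed before M in some valid order, so M can sit as late as position 10 − 1 = 9.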